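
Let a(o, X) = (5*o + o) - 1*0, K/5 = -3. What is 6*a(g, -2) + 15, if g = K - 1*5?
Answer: -705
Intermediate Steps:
K = -15 (K = 5*(-3) = -15)
g = -20 (g = -15 - 1*5 = -15 - 5 = -20)
a(o, X) = 6*o (a(o, X) = 6*o + 0 = 6*o)
6*a(g, -2) + 15 = 6*(6*(-20)) + 15 = 6*(-120) + 15 = -720 + 15 = -705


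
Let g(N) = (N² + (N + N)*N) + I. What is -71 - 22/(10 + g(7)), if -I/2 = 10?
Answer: -9749/137 ≈ -71.161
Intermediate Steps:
I = -20 (I = -2*10 = -20)
g(N) = -20 + 3*N² (g(N) = (N² + (N + N)*N) - 20 = (N² + (2*N)*N) - 20 = (N² + 2*N²) - 20 = 3*N² - 20 = -20 + 3*N²)
-71 - 22/(10 + g(7)) = -71 - 22/(10 + (-20 + 3*7²)) = -71 - 22/(10 + (-20 + 3*49)) = -71 - 22/(10 + (-20 + 147)) = -71 - 22/(10 + 127) = -71 - 22/137 = -9749/137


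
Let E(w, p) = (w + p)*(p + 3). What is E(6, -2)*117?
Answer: 468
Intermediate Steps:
E(w, p) = (3 + p)*(p + w) (E(w, p) = (p + w)*(3 + p) = (3 + p)*(p + w))
E(6, -2)*117 = ((-2)² + 3*(-2) + 3*6 - 2*6)*117 = (4 - 6 + 18 - 12)*117 = 4*117 = 468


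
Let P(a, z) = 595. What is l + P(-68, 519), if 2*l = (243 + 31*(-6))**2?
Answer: 4439/2 ≈ 2219.5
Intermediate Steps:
l = 3249/2 (l = (243 + 31*(-6))**2/2 = (243 - 186)**2/2 = (1/2)*57**2 = (1/2)*3249 = 3249/2 ≈ 1624.5)
l + P(-68, 519) = 3249/2 + 595 = 4439/2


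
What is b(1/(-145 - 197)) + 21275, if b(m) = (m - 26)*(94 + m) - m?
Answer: 2202526171/116964 ≈ 18831.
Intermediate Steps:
b(m) = -m + (-26 + m)*(94 + m) (b(m) = (-26 + m)*(94 + m) - m = -m + (-26 + m)*(94 + m))
b(1/(-145 - 197)) + 21275 = (-2444 + (1/(-145 - 197))**2 + 67/(-145 - 197)) + 21275 = (-2444 + (1/(-342))**2 + 67/(-342)) + 21275 = (-2444 + (-1/342)**2 + 67*(-1/342)) + 21275 = (-2444 + 1/116964 - 67/342) + 21275 = -285882929/116964 + 21275 = 2202526171/116964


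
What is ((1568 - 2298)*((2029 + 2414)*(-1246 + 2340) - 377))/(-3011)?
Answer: 3547993450/3011 ≈ 1.1783e+6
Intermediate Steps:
((1568 - 2298)*((2029 + 2414)*(-1246 + 2340) - 377))/(-3011) = -730*(4443*1094 - 377)*(-1/3011) = -730*(4860642 - 377)*(-1/3011) = -730*4860265*(-1/3011) = -3547993450*(-1/3011) = 3547993450/3011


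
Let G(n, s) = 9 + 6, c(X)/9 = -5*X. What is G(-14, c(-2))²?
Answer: 225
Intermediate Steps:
c(X) = -45*X (c(X) = 9*(-5*X) = -45*X)
G(n, s) = 15
G(-14, c(-2))² = 15² = 225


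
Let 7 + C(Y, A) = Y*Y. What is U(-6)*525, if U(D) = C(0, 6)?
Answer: -3675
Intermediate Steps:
C(Y, A) = -7 + Y² (C(Y, A) = -7 + Y*Y = -7 + Y²)
U(D) = -7 (U(D) = -7 + 0² = -7 + 0 = -7)
U(-6)*525 = -7*525 = -3675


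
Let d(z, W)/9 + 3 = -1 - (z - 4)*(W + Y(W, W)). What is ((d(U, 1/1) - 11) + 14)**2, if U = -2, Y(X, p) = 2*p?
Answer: 16641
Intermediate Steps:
d(z, W) = -36 - 27*W*(-4 + z) (d(z, W) = -27 + 9*(-1 - (z - 4)*(W + 2*W)) = -27 + 9*(-1 - (-4 + z)*3*W) = -27 + 9*(-1 - 3*W*(-4 + z)) = -27 + (-9 - 27*W*(-4 + z)) = -36 - 27*W*(-4 + z))
((d(U, 1/1) - 11) + 14)**2 = (((-36 + 108/1 - 27*(-2)/1) - 11) + 14)**2 = (((-36 + 108*1 - 27*1*(-2)) - 11) + 14)**2 = (((-36 + 108 + 54) - 11) + 14)**2 = ((126 - 11) + 14)**2 = (115 + 14)**2 = 129**2 = 16641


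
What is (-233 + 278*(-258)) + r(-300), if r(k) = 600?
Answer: -71357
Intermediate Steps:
(-233 + 278*(-258)) + r(-300) = (-233 + 278*(-258)) + 600 = (-233 - 71724) + 600 = -71957 + 600 = -71357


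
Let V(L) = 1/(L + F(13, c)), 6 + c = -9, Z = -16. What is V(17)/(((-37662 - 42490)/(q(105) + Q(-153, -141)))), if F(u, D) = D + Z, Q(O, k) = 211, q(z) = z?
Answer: 79/280532 ≈ 0.00028161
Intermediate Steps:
c = -15 (c = -6 - 9 = -15)
F(u, D) = -16 + D (F(u, D) = D - 16 = -16 + D)
V(L) = 1/(-31 + L) (V(L) = 1/(L + (-16 - 15)) = 1/(L - 31) = 1/(-31 + L))
V(17)/(((-37662 - 42490)/(q(105) + Q(-153, -141)))) = 1/((-31 + 17)*(((-37662 - 42490)/(105 + 211)))) = 1/((-14)*((-80152/316))) = -1/(14*((-80152*1/316))) = -1/(14*(-20038/79)) = -1/14*(-79/20038) = 79/280532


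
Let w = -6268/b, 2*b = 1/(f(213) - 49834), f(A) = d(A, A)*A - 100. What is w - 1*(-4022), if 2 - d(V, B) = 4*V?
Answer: 2895619446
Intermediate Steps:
d(V, B) = 2 - 4*V
f(A) = -100 + A*(2 - 4*A) (f(A) = (2 - 4*A)*A - 100 = A*(2 - 4*A) - 100 = -100 + A*(2 - 4*A))
b = -1/461968 (b = 1/(2*((-100 - 4*213² + 2*213) - 49834)) = 1/(2*((-100 - 4*45369 + 426) - 49834)) = 1/(2*((-100 - 181476 + 426) - 49834)) = 1/(2*(-181150 - 49834)) = (½)/(-230984) = (½)*(-1/230984) = -1/461968 ≈ -2.1647e-6)
w = 2895615424 (w = -6268/(-1/461968) = -6268*(-461968) = 2895615424)
w - 1*(-4022) = 2895615424 - 1*(-4022) = 2895615424 + 4022 = 2895619446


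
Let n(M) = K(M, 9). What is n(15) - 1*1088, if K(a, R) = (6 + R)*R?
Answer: -953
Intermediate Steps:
K(a, R) = R*(6 + R)
n(M) = 135 (n(M) = 9*(6 + 9) = 9*15 = 135)
n(15) - 1*1088 = 135 - 1*1088 = 135 - 1088 = -953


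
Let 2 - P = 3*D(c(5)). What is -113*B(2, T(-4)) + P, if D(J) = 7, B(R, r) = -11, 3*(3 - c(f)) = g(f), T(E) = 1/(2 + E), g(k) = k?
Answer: 1224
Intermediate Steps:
c(f) = 3 - f/3
P = -19 (P = 2 - 3*7 = 2 - 1*21 = 2 - 21 = -19)
-113*B(2, T(-4)) + P = -113*(-11) - 19 = 1243 - 19 = 1224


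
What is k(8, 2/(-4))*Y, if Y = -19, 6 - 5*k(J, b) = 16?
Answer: 38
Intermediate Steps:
k(J, b) = -2 (k(J, b) = 6/5 - ⅕*16 = 6/5 - 16/5 = -2)
k(8, 2/(-4))*Y = -2*(-19) = 38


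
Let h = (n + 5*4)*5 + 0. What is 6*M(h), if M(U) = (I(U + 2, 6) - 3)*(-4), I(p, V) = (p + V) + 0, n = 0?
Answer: -2520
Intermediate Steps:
I(p, V) = V + p (I(p, V) = (V + p) + 0 = V + p)
h = 100 (h = (0 + 5*4)*5 + 0 = (0 + 20)*5 + 0 = 20*5 + 0 = 100 + 0 = 100)
M(U) = -20 - 4*U (M(U) = ((6 + (U + 2)) - 3)*(-4) = ((6 + (2 + U)) - 3)*(-4) = ((8 + U) - 3)*(-4) = (5 + U)*(-4) = -20 - 4*U)
6*M(h) = 6*(-20 - 4*100) = 6*(-20 - 400) = 6*(-420) = -2520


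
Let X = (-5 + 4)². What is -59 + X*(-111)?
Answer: -170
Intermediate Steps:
X = 1 (X = (-1)² = 1)
-59 + X*(-111) = -59 + 1*(-111) = -59 - 111 = -170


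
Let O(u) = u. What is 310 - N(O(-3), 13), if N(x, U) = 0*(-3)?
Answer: 310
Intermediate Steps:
N(x, U) = 0
310 - N(O(-3), 13) = 310 - 1*0 = 310 + 0 = 310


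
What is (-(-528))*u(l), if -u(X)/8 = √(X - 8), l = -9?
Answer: -4224*I*√17 ≈ -17416.0*I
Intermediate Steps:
u(X) = -8*√(-8 + X) (u(X) = -8*√(X - 8) = -8*√(-8 + X))
(-(-528))*u(l) = (-(-528))*(-8*√(-8 - 9)) = (-66*(-8))*(-8*I*√17) = 528*(-8*I*√17) = -4224*I*√17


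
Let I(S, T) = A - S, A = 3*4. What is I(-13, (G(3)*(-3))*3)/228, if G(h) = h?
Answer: 25/228 ≈ 0.10965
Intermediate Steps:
A = 12
I(S, T) = 12 - S
I(-13, (G(3)*(-3))*3)/228 = (12 - 1*(-13))/228 = (12 + 13)*(1/228) = 25*(1/228) = 25/228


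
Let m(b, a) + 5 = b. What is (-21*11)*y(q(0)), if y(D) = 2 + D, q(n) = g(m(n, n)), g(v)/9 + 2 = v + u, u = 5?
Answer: 3696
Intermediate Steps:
m(b, a) = -5 + b
g(v) = 27 + 9*v (g(v) = -18 + 9*(v + 5) = -18 + 9*(5 + v) = -18 + (45 + 9*v) = 27 + 9*v)
q(n) = -18 + 9*n (q(n) = 27 + 9*(-5 + n) = 27 + (-45 + 9*n) = -18 + 9*n)
(-21*11)*y(q(0)) = (-21*11)*(2 + (-18 + 9*0)) = -231*(2 + (-18 + 0)) = -231*(2 - 18) = -231*(-16) = 3696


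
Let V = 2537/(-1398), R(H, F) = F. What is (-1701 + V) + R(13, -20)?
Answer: -2408495/1398 ≈ -1722.8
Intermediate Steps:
V = -2537/1398 (V = 2537*(-1/1398) = -2537/1398 ≈ -1.8147)
(-1701 + V) + R(13, -20) = (-1701 - 2537/1398) - 20 = -2380535/1398 - 20 = -2408495/1398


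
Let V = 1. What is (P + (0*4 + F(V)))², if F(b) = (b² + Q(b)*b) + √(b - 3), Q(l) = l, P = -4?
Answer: (2 - I*√2)² ≈ 2.0 - 5.6569*I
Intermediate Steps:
F(b) = √(-3 + b) + 2*b² (F(b) = (b² + b*b) + √(b - 3) = (b² + b²) + √(-3 + b) = 2*b² + √(-3 + b) = √(-3 + b) + 2*b²)
(P + (0*4 + F(V)))² = (-4 + (0*4 + (√(-3 + 1) + 2*1²)))² = (-4 + (0 + (√(-2) + 2*1)))² = (-4 + (0 + (I*√2 + 2)))² = (-4 + (0 + (2 + I*√2)))² = (-4 + (2 + I*√2))² = (-2 + I*√2)²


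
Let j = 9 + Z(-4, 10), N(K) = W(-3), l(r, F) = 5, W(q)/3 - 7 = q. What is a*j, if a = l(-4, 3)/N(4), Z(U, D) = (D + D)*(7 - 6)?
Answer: 145/12 ≈ 12.083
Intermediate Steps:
W(q) = 21 + 3*q
N(K) = 12 (N(K) = 21 + 3*(-3) = 21 - 9 = 12)
Z(U, D) = 2*D (Z(U, D) = (2*D)*1 = 2*D)
a = 5/12 ≈ 0.41667
j = 29 (j = 9 + 2*10 = 9 + 20 = 29)
a*j = (5/12)*29 = 145/12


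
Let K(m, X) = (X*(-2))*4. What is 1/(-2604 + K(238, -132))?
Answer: -1/1548 ≈ -0.00064600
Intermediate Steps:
K(m, X) = -8*X (K(m, X) = -2*X*4 = -8*X)
1/(-2604 + K(238, -132)) = 1/(-2604 - 8*(-132)) = 1/(-2604 + 1056) = 1/(-1548) = -1/1548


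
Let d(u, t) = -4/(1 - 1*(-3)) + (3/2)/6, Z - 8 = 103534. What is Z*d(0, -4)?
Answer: -155313/2 ≈ -77657.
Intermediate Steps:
Z = 103542 (Z = 8 + 103534 = 103542)
d(u, t) = -¾ (d(u, t) = -4/(1 + 3) + (3*(½))*(⅙) = -4/4 + (3/2)*(⅙) = -4*¼ + ¼ = -1 + ¼ = -¾)
Z*d(0, -4) = 103542*(-¾) = -155313/2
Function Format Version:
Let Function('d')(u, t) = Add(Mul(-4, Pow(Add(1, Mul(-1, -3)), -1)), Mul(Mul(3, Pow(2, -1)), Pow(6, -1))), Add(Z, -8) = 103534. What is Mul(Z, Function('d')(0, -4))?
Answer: Rational(-155313, 2) ≈ -77657.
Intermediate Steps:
Z = 103542 (Z = Add(8, 103534) = 103542)
Function('d')(u, t) = Rational(-3, 4) (Function('d')(u, t) = Add(Mul(-4, Pow(Add(1, 3), -1)), Mul(Mul(3, Rational(1, 2)), Rational(1, 6))) = Add(Mul(-4, Pow(4, -1)), Mul(Rational(3, 2), Rational(1, 6))) = Add(Mul(-4, Rational(1, 4)), Rational(1, 4)) = Add(-1, Rational(1, 4)) = Rational(-3, 4))
Mul(Z, Function('d')(0, -4)) = Mul(103542, Rational(-3, 4)) = Rational(-155313, 2)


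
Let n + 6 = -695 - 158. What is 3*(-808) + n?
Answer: -3283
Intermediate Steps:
n = -859 (n = -6 + (-695 - 158) = -6 - 853 = -859)
3*(-808) + n = 3*(-808) - 859 = -2424 - 859 = -3283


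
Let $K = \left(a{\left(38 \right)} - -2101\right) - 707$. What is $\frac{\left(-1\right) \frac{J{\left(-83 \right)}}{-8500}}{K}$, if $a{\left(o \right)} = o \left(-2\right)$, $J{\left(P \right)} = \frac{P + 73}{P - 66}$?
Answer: $\frac{1}{166924700} \approx 5.9907 \cdot 10^{-9}$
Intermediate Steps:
$J{\left(P \right)} = \frac{73 + P}{-66 + P}$
$a{\left(o \right)} = - 2 o$
$K = 1318$ ($K = \left(\left(-2\right) 38 - -2101\right) - 707 = \left(-76 + 2101\right) - 707 = 2025 - 707 = 1318$)
$\frac{\left(-1\right) \frac{J{\left(-83 \right)}}{-8500}}{K} = \frac{\left(-1\right) \frac{\frac{1}{-66 - 83} \left(73 - 83\right)}{-8500}}{1318} = - \frac{\frac{1}{-149} \left(-10\right) \left(-1\right)}{8500} \cdot \frac{1}{1318} = - \frac{\left(- \frac{1}{149}\right) \left(-10\right) \left(-1\right)}{8500} \cdot \frac{1}{1318} = - \frac{10 \left(-1\right)}{149 \cdot 8500} \cdot \frac{1}{1318} = \left(-1\right) \left(- \frac{1}{126650}\right) \frac{1}{1318} = \frac{1}{126650} \cdot \frac{1}{1318} = \frac{1}{166924700}$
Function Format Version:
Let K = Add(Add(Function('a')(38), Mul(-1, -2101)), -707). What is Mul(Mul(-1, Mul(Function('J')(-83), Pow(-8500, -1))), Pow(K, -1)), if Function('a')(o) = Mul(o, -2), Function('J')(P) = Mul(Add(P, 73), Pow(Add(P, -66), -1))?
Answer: Rational(1, 166924700) ≈ 5.9907e-9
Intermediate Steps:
Function('J')(P) = Mul(Pow(Add(-66, P), -1), Add(73, P)) (Function('J')(P) = Mul(Add(73, P), Pow(Add(-66, P), -1)) = Mul(Pow(Add(-66, P), -1), Add(73, P)))
Function('a')(o) = Mul(-2, o)
K = 1318 (K = Add(Add(Mul(-2, 38), Mul(-1, -2101)), -707) = Add(Add(-76, 2101), -707) = Add(2025, -707) = 1318)
Mul(Mul(-1, Mul(Function('J')(-83), Pow(-8500, -1))), Pow(K, -1)) = Mul(Mul(-1, Mul(Mul(Pow(Add(-66, -83), -1), Add(73, -83)), Pow(-8500, -1))), Pow(1318, -1)) = Mul(Mul(-1, Mul(Mul(Pow(-149, -1), -10), Rational(-1, 8500))), Rational(1, 1318)) = Mul(Mul(-1, Mul(Mul(Rational(-1, 149), -10), Rational(-1, 8500))), Rational(1, 1318)) = Mul(Mul(-1, Mul(Rational(10, 149), Rational(-1, 8500))), Rational(1, 1318)) = Mul(Mul(-1, Rational(-1, 126650)), Rational(1, 1318)) = Mul(Rational(1, 126650), Rational(1, 1318)) = Rational(1, 166924700)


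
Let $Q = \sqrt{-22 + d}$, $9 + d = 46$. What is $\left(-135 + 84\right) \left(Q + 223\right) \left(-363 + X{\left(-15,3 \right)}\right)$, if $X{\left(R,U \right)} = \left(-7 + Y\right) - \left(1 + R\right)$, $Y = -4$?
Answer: $4094280 + 18360 \sqrt{15} \approx 4.1654 \cdot 10^{6}$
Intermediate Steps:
$d = 37$ ($d = -9 + 46 = 37$)
$Q = \sqrt{15}$ ($Q = \sqrt{-22 + 37} = \sqrt{15} \approx 3.873$)
$X{\left(R,U \right)} = -12 - R$ ($X{\left(R,U \right)} = \left(-7 - 4\right) - \left(1 + R\right) = -11 - \left(1 + R\right) = -12 - R$)
$\left(-135 + 84\right) \left(Q + 223\right) \left(-363 + X{\left(-15,3 \right)}\right) = \left(-135 + 84\right) \left(\sqrt{15} + 223\right) \left(-363 - -3\right) = - 51 \left(223 + \sqrt{15}\right) \left(-363 + \left(-12 + 15\right)\right) = \left(-11373 - 51 \sqrt{15}\right) \left(-363 + 3\right) = \left(-11373 - 51 \sqrt{15}\right) \left(-360\right) = 4094280 + 18360 \sqrt{15}$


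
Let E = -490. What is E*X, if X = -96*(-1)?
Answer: -47040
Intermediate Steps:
X = 96
E*X = -490*96 = -47040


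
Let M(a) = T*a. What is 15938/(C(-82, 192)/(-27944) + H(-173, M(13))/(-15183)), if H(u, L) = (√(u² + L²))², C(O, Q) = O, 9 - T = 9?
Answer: -483005361384/59649355 ≈ -8097.4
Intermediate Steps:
T = 0 (T = 9 - 1*9 = 9 - 9 = 0)
M(a) = 0 (M(a) = 0*a = 0)
H(u, L) = L² + u² (H(u, L) = (√(L² + u²))² = L² + u²)
15938/(C(-82, 192)/(-27944) + H(-173, M(13))/(-15183)) = 15938/(-82/(-27944) + (0² + (-173)²)/(-15183)) = 15938/(-82*(-1/27944) + (0 + 29929)*(-1/15183)) = 15938/(41/13972 + 29929*(-1/15183)) = 15938/(41/13972 - 29929/15183) = 15938/(-59649355/30305268) = 15938*(-30305268/59649355) = -483005361384/59649355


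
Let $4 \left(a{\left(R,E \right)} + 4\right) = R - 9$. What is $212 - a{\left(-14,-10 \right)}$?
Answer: $\frac{887}{4} \approx 221.75$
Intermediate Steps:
$a{\left(R,E \right)} = - \frac{25}{4} + \frac{R}{4}$ ($a{\left(R,E \right)} = -4 + \frac{R - 9}{4} = -4 + \frac{-9 + R}{4} = -4 + \left(- \frac{9}{4} + \frac{R}{4}\right) = - \frac{25}{4} + \frac{R}{4}$)
$212 - a{\left(-14,-10 \right)} = 212 - \left(- \frac{25}{4} + \frac{1}{4} \left(-14\right)\right) = 212 - \left(- \frac{25}{4} - \frac{7}{2}\right) = 212 - - \frac{39}{4} = 212 + \frac{39}{4} = \frac{887}{4}$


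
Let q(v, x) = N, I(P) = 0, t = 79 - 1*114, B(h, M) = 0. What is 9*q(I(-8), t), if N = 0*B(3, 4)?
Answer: 0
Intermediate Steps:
t = -35 (t = 79 - 114 = -35)
N = 0 (N = 0*0 = 0)
q(v, x) = 0
9*q(I(-8), t) = 9*0 = 0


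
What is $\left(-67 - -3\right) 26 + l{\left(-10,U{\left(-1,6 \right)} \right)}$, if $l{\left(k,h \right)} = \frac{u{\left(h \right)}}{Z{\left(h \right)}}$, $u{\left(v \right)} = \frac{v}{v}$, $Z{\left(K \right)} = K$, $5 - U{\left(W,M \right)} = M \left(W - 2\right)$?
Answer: $- \frac{38271}{23} \approx -1664.0$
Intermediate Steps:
$U{\left(W,M \right)} = 5 - M \left(-2 + W\right)$ ($U{\left(W,M \right)} = 5 - M \left(W - 2\right) = 5 - M \left(-2 + W\right)$)
$u{\left(v \right)} = 1$
$l{\left(k,h \right)} = \frac{1}{h}$ ($l{\left(k,h \right)} = 1 \frac{1}{h} = \frac{1}{h}$)
$\left(-67 - -3\right) 26 + l{\left(-10,U{\left(-1,6 \right)} \right)} = \left(-67 - -3\right) 26 + \frac{1}{5 + 2 \cdot 6 - 6 \left(-1\right)} = \left(-67 + 3\right) 26 + \frac{1}{5 + 12 + 6} = \left(-64\right) 26 + \frac{1}{23} = -1664 + \frac{1}{23} = - \frac{38271}{23}$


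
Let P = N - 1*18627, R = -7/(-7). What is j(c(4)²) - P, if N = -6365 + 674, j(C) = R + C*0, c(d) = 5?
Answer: 24319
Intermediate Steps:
R = 1 (R = -7*(-⅐) = 1)
j(C) = 1 (j(C) = 1 + C*0 = 1 + 0 = 1)
N = -5691
P = -24318 (P = -5691 - 1*18627 = -5691 - 18627 = -24318)
j(c(4)²) - P = 1 - 1*(-24318) = 1 + 24318 = 24319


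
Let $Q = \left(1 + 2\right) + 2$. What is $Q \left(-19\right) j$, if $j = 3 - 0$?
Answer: $-285$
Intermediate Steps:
$Q = 5$ ($Q = 3 + 2 = 5$)
$j = 3$ ($j = 3 + 0 = 3$)
$Q \left(-19\right) j = 5 \left(-19\right) 3 = \left(-95\right) 3 = -285$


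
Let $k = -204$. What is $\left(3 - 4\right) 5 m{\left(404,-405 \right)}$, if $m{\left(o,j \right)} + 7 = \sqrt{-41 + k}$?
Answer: $35 - 35 i \sqrt{5} \approx 35.0 - 78.262 i$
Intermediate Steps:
$m{\left(o,j \right)} = -7 + 7 i \sqrt{5}$ ($m{\left(o,j \right)} = -7 + \sqrt{-41 - 204} = -7 + \sqrt{-245} = -7 + 7 i \sqrt{5}$)
$\left(3 - 4\right) 5 m{\left(404,-405 \right)} = \left(3 - 4\right) 5 \left(-7 + 7 i \sqrt{5}\right) = \left(-1\right) 5 \left(-7 + 7 i \sqrt{5}\right) = - 5 \left(-7 + 7 i \sqrt{5}\right) = 35 - 35 i \sqrt{5}$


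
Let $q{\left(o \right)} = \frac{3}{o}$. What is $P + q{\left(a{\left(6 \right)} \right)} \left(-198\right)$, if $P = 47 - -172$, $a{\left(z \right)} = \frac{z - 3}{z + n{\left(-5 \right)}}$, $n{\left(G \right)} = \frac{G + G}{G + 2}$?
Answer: $-1629$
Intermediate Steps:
$n{\left(G \right)} = \frac{2 G}{2 + G}$
$a{\left(z \right)} = \frac{-3 + z}{\frac{10}{3} + z}$ ($a{\left(z \right)} = \frac{z - 3}{z + 2 \left(-5\right) \frac{1}{2 - 5}} = \frac{-3 + z}{z + 2 \left(-5\right) \frac{1}{-3}} = \frac{-3 + z}{z + 2 \left(-5\right) \left(- \frac{1}{3}\right)} = \frac{-3 + z}{z + \frac{10}{3}} = \frac{-3 + z}{\frac{10}{3} + z}$)
$P = 219$ ($P = 47 + 172 = 219$)
$P + q{\left(a{\left(6 \right)} \right)} \left(-198\right) = 219 + \frac{3}{3 \frac{1}{10 + 3 \cdot 6} \left(-3 + 6\right)} \left(-198\right) = 219 + \frac{3}{3 \frac{1}{10 + 18} \cdot 3} \left(-198\right) = 219 + \frac{3}{3 \cdot \frac{1}{28} \cdot 3} \left(-198\right) = 219 + \frac{3}{\frac{9}{28}} \left(-198\right) = 219 + 3 \cdot \frac{28}{9} \left(-198\right) = 219 + \frac{28}{3} \left(-198\right) = 219 - 1848 = -1629$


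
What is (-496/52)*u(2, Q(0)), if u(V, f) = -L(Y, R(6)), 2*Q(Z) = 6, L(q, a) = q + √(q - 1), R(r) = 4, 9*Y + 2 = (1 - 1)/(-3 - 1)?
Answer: -248/117 + 124*I*√11/39 ≈ -2.1197 + 10.545*I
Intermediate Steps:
Y = -2/9 (Y = -2/9 + ((1 - 1)/(-3 - 1))/9 = -2/9 + (0/(-4))/9 = -2/9 + (0*(-¼))/9 = -2/9 + (⅑)*0 = -2/9 + 0 = -2/9 ≈ -0.22222)
L(q, a) = q + √(-1 + q)
Q(Z) = 3 (Q(Z) = (½)*6 = 3)
u(V, f) = 2/9 - I*√11/3 (u(V, f) = -(-2/9 + √(-1 - 2/9)) = -(-2/9 + √(-11/9)) = -(-2/9 + I*√11/3) = 2/9 - I*√11/3)
(-496/52)*u(2, Q(0)) = (-496/52)*(2/9 - I*√11/3) = (-496*1/52)*(2/9 - I*√11/3) = -124*(2/9 - I*√11/3)/13 = -248/117 + 124*I*√11/39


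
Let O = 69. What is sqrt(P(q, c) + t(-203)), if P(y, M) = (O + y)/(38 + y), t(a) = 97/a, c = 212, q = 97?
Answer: sqrt(62736135)/9135 ≈ 0.86706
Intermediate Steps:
P(y, M) = (69 + y)/(38 + y)
sqrt(P(q, c) + t(-203)) = sqrt((69 + 97)/(38 + 97) + 97/(-203)) = sqrt(166/135 + 97*(-1/203)) = sqrt((1/135)*166 - 97/203) = sqrt(166/135 - 97/203) = sqrt(20603/27405) = sqrt(62736135)/9135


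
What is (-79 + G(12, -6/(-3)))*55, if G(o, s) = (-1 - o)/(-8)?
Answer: -34045/8 ≈ -4255.6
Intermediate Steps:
G(o, s) = ⅛ + o/8 (G(o, s) = (-1 - o)*(-⅛) = ⅛ + o/8)
(-79 + G(12, -6/(-3)))*55 = (-79 + (⅛ + (⅛)*12))*55 = (-79 + (⅛ + 3/2))*55 = (-79 + 13/8)*55 = -619/8*55 = -34045/8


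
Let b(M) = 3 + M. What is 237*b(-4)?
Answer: -237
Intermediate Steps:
237*b(-4) = 237*(3 - 4) = 237*(-1) = -237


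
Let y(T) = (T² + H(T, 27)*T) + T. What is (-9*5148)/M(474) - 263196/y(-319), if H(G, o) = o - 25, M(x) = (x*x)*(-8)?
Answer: -41174415/15927032 ≈ -2.5852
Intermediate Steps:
M(x) = -8*x² (M(x) = x²*(-8) = -8*x²)
H(G, o) = -25 + o
y(T) = T² + 3*T (y(T) = (T² + (-25 + 27)*T) + T = (T² + 2*T) + T = T² + 3*T)
(-9*5148)/M(474) - 263196/y(-319) = (-9*5148)/((-8*474²)) - 263196*(-1/(319*(3 - 319))) = -46332/((-8*224676)) - 263196/((-319*(-316))) = -46332/(-1797408) - 263196/100804 = -46332*(-1/1797408) - 263196*1/100804 = 1287/49928 - 65799/25201 = -41174415/15927032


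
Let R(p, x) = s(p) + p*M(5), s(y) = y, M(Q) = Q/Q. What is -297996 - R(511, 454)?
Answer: -299018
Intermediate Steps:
M(Q) = 1
R(p, x) = 2*p (R(p, x) = p + p*1 = p + p = 2*p)
-297996 - R(511, 454) = -297996 - 2*511 = -297996 - 1*1022 = -297996 - 1022 = -299018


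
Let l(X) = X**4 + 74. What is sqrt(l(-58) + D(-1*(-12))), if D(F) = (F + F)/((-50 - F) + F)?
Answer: 17*sqrt(978942)/5 ≈ 3364.0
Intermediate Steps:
D(F) = -F/25 (D(F) = (2*F)/(-50) = (2*F)*(-1/50) = -F/25)
l(X) = 74 + X**4
sqrt(l(-58) + D(-1*(-12))) = sqrt((74 + (-58)**4) - (-1)*(-12)/25) = sqrt((74 + 11316496) - 1/25*12) = sqrt(11316570 - 12/25) = sqrt(282914238/25) = 17*sqrt(978942)/5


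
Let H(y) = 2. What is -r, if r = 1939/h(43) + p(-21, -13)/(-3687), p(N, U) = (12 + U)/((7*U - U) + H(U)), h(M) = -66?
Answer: 30185063/1027444 ≈ 29.379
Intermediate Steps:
p(N, U) = (12 + U)/(2 + 6*U) (p(N, U) = (12 + U)/((7*U - U) + 2) = (12 + U)/(6*U + 2) = (12 + U)/(2 + 6*U))
r = -30185063/1027444 (r = 1939/(-66) + ((12 - 13)/(2*(1 + 3*(-13))))/(-3687) = 1939*(-1/66) + ((1/2)*(-1)/(1 - 39))*(-1/3687) = -1939/66 + ((1/2)*(-1)/(-38))*(-1/3687) = -1939/66 + ((1/2)*(-1/38)*(-1))*(-1/3687) = -1939/66 + (1/76)*(-1/3687) = -1939/66 - 1/280212 = -30185063/1027444 ≈ -29.379)
-r = -1*(-30185063/1027444) = 30185063/1027444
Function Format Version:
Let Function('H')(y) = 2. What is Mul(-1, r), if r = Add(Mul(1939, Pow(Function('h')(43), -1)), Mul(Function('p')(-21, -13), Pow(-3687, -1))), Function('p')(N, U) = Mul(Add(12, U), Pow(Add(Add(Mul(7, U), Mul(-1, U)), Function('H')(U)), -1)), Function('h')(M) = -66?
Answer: Rational(30185063, 1027444) ≈ 29.379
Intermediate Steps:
Function('p')(N, U) = Mul(Pow(Add(2, Mul(6, U)), -1), Add(12, U)) (Function('p')(N, U) = Mul(Add(12, U), Pow(Add(Add(Mul(7, U), Mul(-1, U)), 2), -1)) = Mul(Add(12, U), Pow(Add(Mul(6, U), 2), -1)) = Mul(Add(12, U), Pow(Add(2, Mul(6, U)), -1)) = Mul(Pow(Add(2, Mul(6, U)), -1), Add(12, U)))
r = Rational(-30185063, 1027444) (r = Add(Mul(1939, Pow(-66, -1)), Mul(Mul(Rational(1, 2), Pow(Add(1, Mul(3, -13)), -1), Add(12, -13)), Pow(-3687, -1))) = Add(Mul(1939, Rational(-1, 66)), Mul(Mul(Rational(1, 2), Pow(Add(1, -39), -1), -1), Rational(-1, 3687))) = Add(Rational(-1939, 66), Mul(Mul(Rational(1, 2), Pow(-38, -1), -1), Rational(-1, 3687))) = Add(Rational(-1939, 66), Mul(Mul(Rational(1, 2), Rational(-1, 38), -1), Rational(-1, 3687))) = Add(Rational(-1939, 66), Mul(Rational(1, 76), Rational(-1, 3687))) = Add(Rational(-1939, 66), Rational(-1, 280212)) = Rational(-30185063, 1027444) ≈ -29.379)
Mul(-1, r) = Mul(-1, Rational(-30185063, 1027444)) = Rational(30185063, 1027444)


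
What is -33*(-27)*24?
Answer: 21384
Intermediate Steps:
-33*(-27)*24 = 891*24 = 21384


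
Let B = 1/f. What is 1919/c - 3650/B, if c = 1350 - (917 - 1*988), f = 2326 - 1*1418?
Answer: -4709476281/1421 ≈ -3.3142e+6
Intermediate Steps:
f = 908 (f = 2326 - 1418 = 908)
B = 1/908 ≈ 0.0011013
c = 1421 (c = 1350 - (917 - 988) = 1350 - 1*(-71) = 1350 + 71 = 1421)
1919/c - 3650/B = 1919/1421 - 3650/1/908 = 1919*(1/1421) - 3650*908 = 1919/1421 - 3314200 = -4709476281/1421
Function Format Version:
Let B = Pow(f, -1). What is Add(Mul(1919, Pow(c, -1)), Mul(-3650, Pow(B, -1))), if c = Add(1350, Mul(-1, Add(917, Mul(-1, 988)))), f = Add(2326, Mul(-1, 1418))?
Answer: Rational(-4709476281, 1421) ≈ -3.3142e+6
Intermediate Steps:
f = 908 (f = Add(2326, -1418) = 908)
B = Rational(1, 908) (B = Pow(908, -1) = Rational(1, 908) ≈ 0.0011013)
c = 1421 (c = Add(1350, Mul(-1, Add(917, -988))) = Add(1350, Mul(-1, -71)) = Add(1350, 71) = 1421)
Add(Mul(1919, Pow(c, -1)), Mul(-3650, Pow(B, -1))) = Add(Mul(1919, Pow(1421, -1)), Mul(-3650, Pow(Rational(1, 908), -1))) = Add(Mul(1919, Rational(1, 1421)), Mul(-3650, 908)) = Add(Rational(1919, 1421), -3314200) = Rational(-4709476281, 1421)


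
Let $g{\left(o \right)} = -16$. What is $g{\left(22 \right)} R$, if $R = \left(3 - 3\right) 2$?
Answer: $0$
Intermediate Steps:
$R = 0$ ($R = 0 \cdot 2 = 0$)
$g{\left(22 \right)} R = \left(-16\right) 0 = 0$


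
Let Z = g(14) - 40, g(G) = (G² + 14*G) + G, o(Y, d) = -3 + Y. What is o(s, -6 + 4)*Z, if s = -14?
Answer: -6222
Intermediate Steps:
g(G) = G² + 15*G
Z = 366 (Z = 14*(15 + 14) - 40 = 14*29 - 40 = 406 - 40 = 366)
o(s, -6 + 4)*Z = (-3 - 14)*366 = -17*366 = -6222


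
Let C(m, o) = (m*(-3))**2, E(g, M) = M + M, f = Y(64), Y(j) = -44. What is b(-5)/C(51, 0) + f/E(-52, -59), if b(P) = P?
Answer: 514703/1381131 ≈ 0.37267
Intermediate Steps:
f = -44
E(g, M) = 2*M
C(m, o) = 9*m**2 (C(m, o) = (-3*m)**2 = 9*m**2)
b(-5)/C(51, 0) + f/E(-52, -59) = -5/(9*51**2) - 44/(2*(-59)) = -5/(9*2601) - 44/(-118) = -5/23409 - 44*(-1/118) = -5*1/23409 + 22/59 = -5/23409 + 22/59 = 514703/1381131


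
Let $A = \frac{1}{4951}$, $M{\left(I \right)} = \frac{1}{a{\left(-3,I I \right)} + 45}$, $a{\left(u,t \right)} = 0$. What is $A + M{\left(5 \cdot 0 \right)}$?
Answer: $\frac{4996}{222795} \approx 0.022424$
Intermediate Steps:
$M{\left(I \right)} = \frac{1}{45}$ ($M{\left(I \right)} = \frac{1}{0 + 45} = \frac{1}{45}$)
$A = \frac{1}{4951} \approx 0.00020198$
$A + M{\left(5 \cdot 0 \right)} = \frac{1}{4951} + \frac{1}{45} = \frac{4996}{222795}$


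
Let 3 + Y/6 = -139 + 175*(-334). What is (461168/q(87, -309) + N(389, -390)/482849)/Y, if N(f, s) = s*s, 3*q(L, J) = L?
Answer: -55669729633/1230662354448 ≈ -0.045236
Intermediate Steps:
q(L, J) = L/3
N(f, s) = s²
Y = -351552 (Y = -18 + 6*(-139 + 175*(-334)) = -18 + 6*(-139 - 58450) = -18 + 6*(-58589) = -18 - 351534 = -351552)
(461168/q(87, -309) + N(389, -390)/482849)/Y = (461168/(((⅓)*87)) + (-390)²/482849)/(-351552) = (461168/29 + 152100*(1/482849))*(-1/351552) = (461168*(1/29) + 152100/482849)*(-1/351552) = (461168/29 + 152100/482849)*(-1/351552) = (222678918532/14002621)*(-1/351552) = -55669729633/1230662354448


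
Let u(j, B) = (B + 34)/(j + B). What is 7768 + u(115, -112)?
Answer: 7742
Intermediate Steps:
u(j, B) = (34 + B)/(B + j)
7768 + u(115, -112) = 7768 + (34 - 112)/(-112 + 115) = 7768 - 78/3 = 7768 + (1/3)*(-78) = 7768 - 26 = 7742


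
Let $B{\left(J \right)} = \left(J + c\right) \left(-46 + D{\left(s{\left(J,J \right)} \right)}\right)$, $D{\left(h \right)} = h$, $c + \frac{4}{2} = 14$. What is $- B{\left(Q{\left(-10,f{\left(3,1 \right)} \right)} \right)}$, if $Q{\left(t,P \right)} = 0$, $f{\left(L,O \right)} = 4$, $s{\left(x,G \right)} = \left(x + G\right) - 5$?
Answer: $612$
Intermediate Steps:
$c = 12$ ($c = -2 + 14 = 12$)
$s{\left(x,G \right)} = -5 + G + x$ ($s{\left(x,G \right)} = \left(G + x\right) - 5 = -5 + G + x$)
$B{\left(J \right)} = \left(-51 + 2 J\right) \left(12 + J\right)$ ($B{\left(J \right)} = \left(J + 12\right) \left(-46 + \left(-5 + J + J\right)\right) = \left(12 + J\right) \left(-46 + \left(-5 + 2 J\right)\right) = \left(12 + J\right) \left(-51 + 2 J\right) = \left(-51 + 2 J\right) \left(12 + J\right)$)
$- B{\left(Q{\left(-10,f{\left(3,1 \right)} \right)} \right)} = - (-612 - 0 + 2 \cdot 0^{2}) = - (-612 + 0 + 2 \cdot 0) = - (-612 + 0 + 0) = \left(-1\right) \left(-612\right) = 612$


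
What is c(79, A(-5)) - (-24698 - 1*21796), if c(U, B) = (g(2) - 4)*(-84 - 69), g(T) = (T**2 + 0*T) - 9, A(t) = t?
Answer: 47871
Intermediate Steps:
g(T) = -9 + T**2 (g(T) = (T**2 + 0) - 9 = T**2 - 9 = -9 + T**2)
c(U, B) = 1377 (c(U, B) = ((-9 + 2**2) - 4)*(-84 - 69) = ((-9 + 4) - 4)*(-153) = (-5 - 4)*(-153) = -9*(-153) = 1377)
c(79, A(-5)) - (-24698 - 1*21796) = 1377 - (-24698 - 1*21796) = 1377 - (-24698 - 21796) = 1377 - 1*(-46494) = 1377 + 46494 = 47871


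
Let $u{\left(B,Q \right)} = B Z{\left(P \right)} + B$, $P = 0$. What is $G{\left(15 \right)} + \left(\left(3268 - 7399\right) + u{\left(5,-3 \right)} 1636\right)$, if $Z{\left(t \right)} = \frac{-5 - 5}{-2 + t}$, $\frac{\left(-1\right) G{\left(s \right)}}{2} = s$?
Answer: $44919$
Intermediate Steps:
$G{\left(s \right)} = - 2 s$
$Z{\left(t \right)} = - \frac{10}{-2 + t}$
$u{\left(B,Q \right)} = 6 B$ ($u{\left(B,Q \right)} = B \left(- \frac{10}{-2 + 0}\right) + B = B \left(- \frac{10}{-2}\right) + B = B \left(\left(-10\right) \left(- \frac{1}{2}\right)\right) + B = B 5 + B = 5 B + B = 6 B$)
$G{\left(15 \right)} + \left(\left(3268 - 7399\right) + u{\left(5,-3 \right)} 1636\right) = \left(-2\right) 15 + \left(\left(3268 - 7399\right) + 6 \cdot 5 \cdot 1636\right) = -30 + \left(-4131 + 30 \cdot 1636\right) = -30 + \left(-4131 + 49080\right) = -30 + 44949 = 44919$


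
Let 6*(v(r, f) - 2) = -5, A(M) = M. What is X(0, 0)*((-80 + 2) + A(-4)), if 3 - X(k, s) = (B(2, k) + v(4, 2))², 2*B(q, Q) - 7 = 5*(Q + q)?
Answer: 66748/9 ≈ 7416.4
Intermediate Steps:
B(q, Q) = 7/2 + 5*Q/2 + 5*q/2 (B(q, Q) = 7/2 + (5*(Q + q))/2 = 7/2 + (5*Q + 5*q)/2 = 7/2 + (5*Q/2 + 5*q/2) = 7/2 + 5*Q/2 + 5*q/2)
v(r, f) = 7/6 (v(r, f) = 2 + (⅙)*(-5) = 2 - ⅚ = 7/6)
X(k, s) = 3 - (29/3 + 5*k/2)² (X(k, s) = 3 - ((7/2 + 5*k/2 + (5/2)*2) + 7/6)² = 3 - ((7/2 + 5*k/2 + 5) + 7/6)² = 3 - ((17/2 + 5*k/2) + 7/6)² = 3 - (29/3 + 5*k/2)²)
X(0, 0)*((-80 + 2) + A(-4)) = (3 - (58 + 15*0)²/36)*((-80 + 2) - 4) = (3 - (58 + 0)²/36)*(-78 - 4) = (3 - 1/36*58²)*(-82) = (3 - 1/36*3364)*(-82) = (3 - 841/9)*(-82) = -814/9*(-82) = 66748/9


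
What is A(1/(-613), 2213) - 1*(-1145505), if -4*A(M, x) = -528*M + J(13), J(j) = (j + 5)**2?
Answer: 702144780/613 ≈ 1.1454e+6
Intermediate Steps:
J(j) = (5 + j)**2
A(M, x) = -81 + 132*M (A(M, x) = -(-528*M + (5 + 13)**2)/4 = -(-528*M + 18**2)/4 = -(-528*M + 324)/4 = -(324 - 528*M)/4 = -81 + 132*M)
A(1/(-613), 2213) - 1*(-1145505) = (-81 + 132/(-613)) - 1*(-1145505) = (-81 + 132*(-1/613)) + 1145505 = (-81 - 132/613) + 1145505 = -49785/613 + 1145505 = 702144780/613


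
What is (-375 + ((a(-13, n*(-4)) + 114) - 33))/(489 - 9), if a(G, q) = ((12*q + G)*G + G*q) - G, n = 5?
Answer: 817/120 ≈ 6.8083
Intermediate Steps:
a(G, q) = -G + G*q + G*(G + 12*q) (a(G, q) = ((G + 12*q)*G + G*q) - G = (G*(G + 12*q) + G*q) - G = (G*q + G*(G + 12*q)) - G = -G + G*q + G*(G + 12*q))
(-375 + ((a(-13, n*(-4)) + 114) - 33))/(489 - 9) = (-375 + ((-13*(-1 - 13 + 13*(5*(-4))) + 114) - 33))/(489 - 9) = (-375 + ((-13*(-1 - 13 + 13*(-20)) + 114) - 33))/480 = (-375 + ((-13*(-1 - 13 - 260) + 114) - 33))*(1/480) = (-375 + ((-13*(-274) + 114) - 33))*(1/480) = (-375 + ((3562 + 114) - 33))*(1/480) = (-375 + (3676 - 33))*(1/480) = (-375 + 3643)*(1/480) = 3268*(1/480) = 817/120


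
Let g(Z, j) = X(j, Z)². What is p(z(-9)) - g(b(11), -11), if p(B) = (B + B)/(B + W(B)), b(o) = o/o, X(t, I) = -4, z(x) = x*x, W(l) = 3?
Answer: -197/14 ≈ -14.071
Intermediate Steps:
z(x) = x²
b(o) = 1
p(B) = 2*B/(3 + B) (p(B) = (B + B)/(B + 3) = (2*B)/(3 + B) = 2*B/(3 + B))
g(Z, j) = 16 (g(Z, j) = (-4)² = 16)
p(z(-9)) - g(b(11), -11) = 2*(-9)²/(3 + (-9)²) - 1*16 = 2*81/(3 + 81) - 16 = 2*81/84 - 16 = 2*81*(1/84) - 16 = 27/14 - 16 = -197/14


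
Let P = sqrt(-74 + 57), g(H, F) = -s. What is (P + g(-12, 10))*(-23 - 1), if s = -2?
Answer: -48 - 24*I*sqrt(17) ≈ -48.0 - 98.955*I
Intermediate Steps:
g(H, F) = 2 (g(H, F) = -1*(-2) = 2)
P = I*sqrt(17) (P = sqrt(-17) = I*sqrt(17) ≈ 4.1231*I)
(P + g(-12, 10))*(-23 - 1) = (I*sqrt(17) + 2)*(-23 - 1) = (2 + I*sqrt(17))*(-24) = -48 - 24*I*sqrt(17)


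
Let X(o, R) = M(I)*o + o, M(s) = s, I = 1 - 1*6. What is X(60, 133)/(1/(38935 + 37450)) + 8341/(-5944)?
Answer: -108967793941/5944 ≈ -1.8332e+7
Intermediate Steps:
I = -5 (I = 1 - 6 = -5)
X(o, R) = -4*o (X(o, R) = -5*o + o = -4*o)
X(60, 133)/(1/(38935 + 37450)) + 8341/(-5944) = (-4*60)/(1/(38935 + 37450)) + 8341/(-5944) = -240/(1/76385) + 8341*(-1/5944) = -240/1/76385 - 8341/5944 = -240*76385 - 8341/5944 = -18332400 - 8341/5944 = -108967793941/5944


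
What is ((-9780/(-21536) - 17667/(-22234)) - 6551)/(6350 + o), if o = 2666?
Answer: -392028341699/539643014848 ≈ -0.72646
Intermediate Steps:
((-9780/(-21536) - 17667/(-22234)) - 6551)/(6350 + o) = ((-9780/(-21536) - 17667/(-22234)) - 6551)/(6350 + 2666) = ((-9780*(-1/21536) - 17667*(-1/22234)) - 6551)/9016 = ((2445/5384 + 17667/22234) - 6551)*(1/9016) = (74740629/59853928 - 6551)*(1/9016) = -392028341699/59853928*1/9016 = -392028341699/539643014848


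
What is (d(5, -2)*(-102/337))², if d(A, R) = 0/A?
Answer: 0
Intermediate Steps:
d(A, R) = 0
(d(5, -2)*(-102/337))² = (0*(-102/337))² = 0² = 0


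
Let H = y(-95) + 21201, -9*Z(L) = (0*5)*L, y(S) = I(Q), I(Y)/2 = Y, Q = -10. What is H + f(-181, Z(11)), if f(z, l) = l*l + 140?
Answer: 21321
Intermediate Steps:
I(Y) = 2*Y
y(S) = -20 (y(S) = 2*(-10) = -20)
Z(L) = 0 (Z(L) = -0*5*L/9 = -0*L = -⅑*0 = 0)
f(z, l) = 140 + l² (f(z, l) = l² + 140 = 140 + l²)
H = 21181 (H = -20 + 21201 = 21181)
H + f(-181, Z(11)) = 21181 + (140 + 0²) = 21181 + (140 + 0) = 21181 + 140 = 21321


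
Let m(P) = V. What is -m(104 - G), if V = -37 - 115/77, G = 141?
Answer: 2964/77 ≈ 38.494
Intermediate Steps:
V = -2964/77 (V = -37 - 115*1/77 = -37 - 115/77 = -2964/77 ≈ -38.494)
m(P) = -2964/77
-m(104 - G) = -1*(-2964/77) = 2964/77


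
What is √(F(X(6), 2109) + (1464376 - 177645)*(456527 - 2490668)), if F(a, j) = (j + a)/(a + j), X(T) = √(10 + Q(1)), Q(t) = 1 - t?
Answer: I*√2617392283070 ≈ 1.6178e+6*I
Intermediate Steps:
X(T) = √10 (X(T) = √(10 + (1 - 1*1)) = √(10 + (1 - 1)) = √(10 + 0) = √10)
F(a, j) = 1 (F(a, j) = (a + j)/(a + j) = 1)
√(F(X(6), 2109) + (1464376 - 177645)*(456527 - 2490668)) = √(1 + (1464376 - 177645)*(456527 - 2490668)) = √(1 + 1286731*(-2034141)) = √(1 - 2617392283071) = √(-2617392283070) = I*√2617392283070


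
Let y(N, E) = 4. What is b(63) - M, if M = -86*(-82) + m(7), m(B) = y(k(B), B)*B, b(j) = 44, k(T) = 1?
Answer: -7036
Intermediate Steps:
m(B) = 4*B
M = 7080 (M = -86*(-82) + 4*7 = 7052 + 28 = 7080)
b(63) - M = 44 - 1*7080 = 44 - 7080 = -7036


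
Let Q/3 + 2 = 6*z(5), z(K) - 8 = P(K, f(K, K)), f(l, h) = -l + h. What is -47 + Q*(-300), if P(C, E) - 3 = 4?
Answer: -79247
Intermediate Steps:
f(l, h) = h - l
P(C, E) = 7 (P(C, E) = 3 + 4 = 7)
z(K) = 15 (z(K) = 8 + 7 = 15)
Q = 264 (Q = -6 + 3*(6*15) = -6 + 3*90 = -6 + 270 = 264)
-47 + Q*(-300) = -47 + 264*(-300) = -47 - 79200 = -79247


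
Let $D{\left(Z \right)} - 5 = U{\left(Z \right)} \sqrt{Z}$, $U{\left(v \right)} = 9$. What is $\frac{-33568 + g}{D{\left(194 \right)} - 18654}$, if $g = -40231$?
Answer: $\frac{1376277551}{347769487} + \frac{664191 \sqrt{194}}{347769487} \approx 3.984$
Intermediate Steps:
$D{\left(Z \right)} = 5 + 9 \sqrt{Z}$
$\frac{-33568 + g}{D{\left(194 \right)} - 18654} = \frac{-33568 - 40231}{\left(5 + 9 \sqrt{194}\right) - 18654} = - \frac{73799}{-18649 + 9 \sqrt{194}}$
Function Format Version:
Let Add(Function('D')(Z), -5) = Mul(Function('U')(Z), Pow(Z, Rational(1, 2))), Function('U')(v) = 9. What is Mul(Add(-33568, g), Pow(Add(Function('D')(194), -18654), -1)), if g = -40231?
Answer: Add(Rational(1376277551, 347769487), Mul(Rational(664191, 347769487), Pow(194, Rational(1, 2)))) ≈ 3.9840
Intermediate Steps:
Function('D')(Z) = Add(5, Mul(9, Pow(Z, Rational(1, 2))))
Mul(Add(-33568, g), Pow(Add(Function('D')(194), -18654), -1)) = Mul(Add(-33568, -40231), Pow(Add(Add(5, Mul(9, Pow(194, Rational(1, 2)))), -18654), -1)) = Mul(-73799, Pow(Add(-18649, Mul(9, Pow(194, Rational(1, 2)))), -1))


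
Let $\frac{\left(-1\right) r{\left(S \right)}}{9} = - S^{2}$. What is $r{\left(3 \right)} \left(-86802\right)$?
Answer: $-7030962$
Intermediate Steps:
$r{\left(S \right)} = 9 S^{2}$ ($r{\left(S \right)} = - 9 \left(- S^{2}\right) = 9 S^{2}$)
$r{\left(3 \right)} \left(-86802\right) = 9 \cdot 3^{2} \left(-86802\right) = 9 \cdot 9 \left(-86802\right) = 81 \left(-86802\right) = -7030962$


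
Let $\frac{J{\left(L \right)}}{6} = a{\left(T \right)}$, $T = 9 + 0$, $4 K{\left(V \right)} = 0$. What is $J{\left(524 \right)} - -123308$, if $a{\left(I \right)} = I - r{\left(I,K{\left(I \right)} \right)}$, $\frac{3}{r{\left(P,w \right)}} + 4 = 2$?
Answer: $123371$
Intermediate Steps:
$K{\left(V \right)} = 0$ ($K{\left(V \right)} = \frac{1}{4} \cdot 0 = 0$)
$r{\left(P,w \right)} = - \frac{3}{2}$ ($r{\left(P,w \right)} = \frac{3}{-4 + 2} = \frac{3}{-2} = 3 \left(- \frac{1}{2}\right) = - \frac{3}{2}$)
$T = 9$
$a{\left(I \right)} = \frac{3}{2} + I$ ($a{\left(I \right)} = I - - \frac{3}{2} = I + \frac{3}{2} = \frac{3}{2} + I$)
$J{\left(L \right)} = 63$ ($J{\left(L \right)} = 6 \left(\frac{3}{2} + 9\right) = 6 \cdot \frac{21}{2} = 63$)
$J{\left(524 \right)} - -123308 = 63 - -123308 = 63 + 123308 = 123371$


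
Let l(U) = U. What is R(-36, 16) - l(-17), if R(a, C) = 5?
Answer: 22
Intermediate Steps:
R(-36, 16) - l(-17) = 5 - 1*(-17) = 5 + 17 = 22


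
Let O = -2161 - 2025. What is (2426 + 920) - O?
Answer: 7532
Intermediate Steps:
O = -4186
(2426 + 920) - O = (2426 + 920) - 1*(-4186) = 3346 + 4186 = 7532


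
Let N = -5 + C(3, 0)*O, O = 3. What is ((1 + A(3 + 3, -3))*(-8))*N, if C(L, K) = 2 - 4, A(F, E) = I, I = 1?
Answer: 176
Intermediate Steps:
A(F, E) = 1
C(L, K) = -2
N = -11 (N = -5 - 2*3 = -5 - 6 = -11)
((1 + A(3 + 3, -3))*(-8))*N = ((1 + 1)*(-8))*(-11) = (2*(-8))*(-11) = -16*(-11) = 176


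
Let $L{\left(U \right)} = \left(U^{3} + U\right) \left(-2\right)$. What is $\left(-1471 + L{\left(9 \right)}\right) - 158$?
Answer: $-3105$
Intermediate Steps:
$L{\left(U \right)} = - 2 U - 2 U^{3}$ ($L{\left(U \right)} = \left(U + U^{3}\right) \left(-2\right) = - 2 U - 2 U^{3}$)
$\left(-1471 + L{\left(9 \right)}\right) - 158 = \left(-1471 - 18 \left(1 + 9^{2}\right)\right) - 158 = \left(-1471 - 18 \left(1 + 81\right)\right) - 158 = \left(-1471 - 18 \cdot 82\right) - 158 = \left(-1471 - 1476\right) - 158 = -2947 - 158 = -3105$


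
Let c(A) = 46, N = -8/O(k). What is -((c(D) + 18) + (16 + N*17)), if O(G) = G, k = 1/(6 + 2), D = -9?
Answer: 1008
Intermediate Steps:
k = 1/8 ≈ 0.12500
N = -64 (N = -8/1/8 = -8*8 = -64)
-((c(D) + 18) + (16 + N*17)) = -((46 + 18) + (16 - 64*17)) = -(64 + (16 - 1088)) = -(64 - 1072) = -1*(-1008) = 1008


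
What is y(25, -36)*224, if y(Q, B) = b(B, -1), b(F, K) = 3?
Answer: 672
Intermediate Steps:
y(Q, B) = 3
y(25, -36)*224 = 3*224 = 672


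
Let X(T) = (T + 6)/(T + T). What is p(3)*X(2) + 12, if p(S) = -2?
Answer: 8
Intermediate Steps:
X(T) = (6 + T)/(2*T) (X(T) = (6 + T)/((2*T)) = (6 + T)*(1/(2*T)) = (6 + T)/(2*T))
p(3)*X(2) + 12 = -(6 + 2)/2 + 12 = -8/2 + 12 = -2*2 + 12 = -4 + 12 = 8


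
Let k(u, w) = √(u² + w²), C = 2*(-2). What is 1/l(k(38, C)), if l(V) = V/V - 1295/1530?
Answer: 306/47 ≈ 6.5106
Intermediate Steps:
C = -4
l(V) = 47/306 (l(V) = 1 - 1295*1/1530 = 1 - 259/306 = 47/306)
1/l(k(38, C)) = 1/(47/306) = 306/47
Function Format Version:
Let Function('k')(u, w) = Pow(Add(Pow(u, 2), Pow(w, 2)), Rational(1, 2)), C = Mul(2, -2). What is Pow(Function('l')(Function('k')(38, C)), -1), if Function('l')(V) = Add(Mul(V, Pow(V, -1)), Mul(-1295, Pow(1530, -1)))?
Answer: Rational(306, 47) ≈ 6.5106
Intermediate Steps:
C = -4
Function('l')(V) = Rational(47, 306) (Function('l')(V) = Add(1, Mul(-1295, Rational(1, 1530))) = Add(1, Rational(-259, 306)) = Rational(47, 306))
Pow(Function('l')(Function('k')(38, C)), -1) = Pow(Rational(47, 306), -1) = Rational(306, 47)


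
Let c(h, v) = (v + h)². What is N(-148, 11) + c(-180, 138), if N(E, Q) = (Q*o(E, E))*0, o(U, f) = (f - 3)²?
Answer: 1764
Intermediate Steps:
c(h, v) = (h + v)²
o(U, f) = (-3 + f)²
N(E, Q) = 0 (N(E, Q) = (Q*(-3 + E)²)*0 = 0)
N(-148, 11) + c(-180, 138) = 0 + (-180 + 138)² = 0 + (-42)² = 0 + 1764 = 1764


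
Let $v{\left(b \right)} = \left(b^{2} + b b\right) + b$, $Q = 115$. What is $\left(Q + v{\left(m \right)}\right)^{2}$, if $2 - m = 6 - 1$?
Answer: $16900$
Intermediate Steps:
$m = -3$ ($m = 2 - \left(6 - 1\right) = 2 - 5 = -3$)
$v{\left(b \right)} = b + 2 b^{2}$ ($v{\left(b \right)} = \left(b^{2} + b^{2}\right) + b = 2 b^{2} + b = b + 2 b^{2}$)
$\left(Q + v{\left(m \right)}\right)^{2} = \left(115 - 3 \left(1 + 2 \left(-3\right)\right)\right)^{2} = \left(115 - 3 \left(1 - 6\right)\right)^{2} = \left(115 - -15\right)^{2} = \left(115 + 15\right)^{2} = 130^{2} = 16900$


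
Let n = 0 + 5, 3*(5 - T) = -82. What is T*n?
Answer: 485/3 ≈ 161.67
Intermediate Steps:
T = 97/3 (T = 5 - ⅓*(-82) = 5 + 82/3 = 97/3 ≈ 32.333)
n = 5
T*n = (97/3)*5 = 485/3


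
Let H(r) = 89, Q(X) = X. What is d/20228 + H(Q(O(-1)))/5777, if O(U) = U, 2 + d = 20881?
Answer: 122418275/116857156 ≈ 1.0476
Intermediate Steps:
d = 20879 (d = -2 + 20881 = 20879)
d/20228 + H(Q(O(-1)))/5777 = 20879/20228 + 89/5777 = 122418275/116857156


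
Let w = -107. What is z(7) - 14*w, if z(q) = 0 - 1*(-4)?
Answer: 1502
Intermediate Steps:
z(q) = 4 (z(q) = 0 + 4 = 4)
z(7) - 14*w = 4 - 14*(-107) = 4 + 1498 = 1502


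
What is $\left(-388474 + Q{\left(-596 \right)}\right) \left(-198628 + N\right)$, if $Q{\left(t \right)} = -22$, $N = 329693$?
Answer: $-50918228240$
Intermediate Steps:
$\left(-388474 + Q{\left(-596 \right)}\right) \left(-198628 + N\right) = \left(-388474 - 22\right) \left(-198628 + 329693\right) = \left(-388496\right) 131065 = -50918228240$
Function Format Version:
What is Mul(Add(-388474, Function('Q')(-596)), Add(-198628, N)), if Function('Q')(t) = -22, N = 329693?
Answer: -50918228240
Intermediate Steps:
Mul(Add(-388474, Function('Q')(-596)), Add(-198628, N)) = Mul(Add(-388474, -22), Add(-198628, 329693)) = Mul(-388496, 131065) = -50918228240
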